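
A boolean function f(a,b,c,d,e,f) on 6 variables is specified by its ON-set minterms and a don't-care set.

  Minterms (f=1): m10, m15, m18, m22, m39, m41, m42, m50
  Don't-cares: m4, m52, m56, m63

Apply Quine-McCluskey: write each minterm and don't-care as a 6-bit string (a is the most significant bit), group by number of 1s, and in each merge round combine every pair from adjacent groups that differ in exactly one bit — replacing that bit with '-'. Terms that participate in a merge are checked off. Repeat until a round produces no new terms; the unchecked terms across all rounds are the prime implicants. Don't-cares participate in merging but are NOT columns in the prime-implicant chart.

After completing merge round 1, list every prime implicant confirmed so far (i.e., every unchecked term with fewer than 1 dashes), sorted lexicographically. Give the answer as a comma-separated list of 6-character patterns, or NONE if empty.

000100, 001111, 100111, 101001, 110100, 111000, 111111

[col 0] 000100, 001010*, 001111, 010010*, 010110*, 100111, 101001, 101010*, 110010*, 110100, 111000, 111111
[col 1] -01010, -10010, 010-10
Prime implicants: -01010, -10010, 000100, 001111, 010-10, 100111, 101001, 110100, 111000, 111111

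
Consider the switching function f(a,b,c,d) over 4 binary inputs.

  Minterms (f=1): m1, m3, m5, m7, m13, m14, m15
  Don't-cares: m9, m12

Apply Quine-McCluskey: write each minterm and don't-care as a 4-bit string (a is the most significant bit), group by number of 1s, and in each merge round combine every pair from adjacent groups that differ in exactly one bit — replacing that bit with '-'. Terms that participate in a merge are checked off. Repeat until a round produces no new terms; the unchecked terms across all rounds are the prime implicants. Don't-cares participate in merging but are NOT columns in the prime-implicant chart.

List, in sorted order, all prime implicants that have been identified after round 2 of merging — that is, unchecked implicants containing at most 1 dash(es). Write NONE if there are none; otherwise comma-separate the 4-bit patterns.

NONE

Round 0: 0001✓ 0011✓ 0101✓ 0111✓ 1001✓ 1100✓ 1101✓ 1110✓ 1111✓
Round 1: -001✓ -101✓ -111✓ 0-01✓ 0-11✓ 00-1✓ 01-1✓ 1-01✓ 11-0✓ 11-1✓ 110-✓ 111-✓
Round 2: --01 -1-1 0--1 11--
PIs = {--01, -1-1, 0--1, 11--}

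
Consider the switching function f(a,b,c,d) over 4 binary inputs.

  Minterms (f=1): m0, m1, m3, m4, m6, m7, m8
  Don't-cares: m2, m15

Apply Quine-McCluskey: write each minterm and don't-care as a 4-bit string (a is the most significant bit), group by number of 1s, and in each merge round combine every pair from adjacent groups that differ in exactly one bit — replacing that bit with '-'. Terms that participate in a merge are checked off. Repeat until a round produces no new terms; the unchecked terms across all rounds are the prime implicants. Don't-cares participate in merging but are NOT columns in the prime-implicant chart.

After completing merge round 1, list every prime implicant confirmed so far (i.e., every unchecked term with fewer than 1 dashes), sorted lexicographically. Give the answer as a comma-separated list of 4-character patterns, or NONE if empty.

Round 0: 0000✓ 0001✓ 0010✓ 0011✓ 0100✓ 0110✓ 0111✓ 1000✓ 1111✓
Round 1: -000 -111 0-00✓ 0-10✓ 0-11✓ 00-0✓ 00-1✓ 000-✓ 001-✓ 01-0✓ 011-✓
Round 2: 0--0 0-1- 00--
PIs = {-000, -111, 0--0, 0-1-, 00--}

NONE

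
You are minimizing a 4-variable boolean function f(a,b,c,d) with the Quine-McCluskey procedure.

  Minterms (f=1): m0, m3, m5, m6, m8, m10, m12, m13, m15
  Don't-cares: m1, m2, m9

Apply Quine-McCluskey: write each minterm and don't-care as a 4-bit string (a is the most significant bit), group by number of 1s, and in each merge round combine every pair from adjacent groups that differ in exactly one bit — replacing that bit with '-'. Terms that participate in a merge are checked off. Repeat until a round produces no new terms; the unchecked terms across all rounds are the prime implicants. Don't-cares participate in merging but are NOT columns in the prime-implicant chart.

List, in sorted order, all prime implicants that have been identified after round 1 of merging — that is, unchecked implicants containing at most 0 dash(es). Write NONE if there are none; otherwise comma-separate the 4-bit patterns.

size-2^0 implicants → 0000(✓)  0001(✓)  0010(✓)  0011(✓)  0101(✓)  0110(✓)  1000(✓)  1001(✓)  1010(✓)  1100(✓)  1101(✓)  1111(✓)
size-2^1 implicants → -000(✓)  -001(✓)  -010(✓)  -101(✓)  0-01(✓)  0-10  00-0(✓)  00-1(✓)  000-(✓)  001-(✓)  1-00(✓)  1-01(✓)  10-0(✓)  100-(✓)  11-1  110-(✓)
size-2^2 implicants → --01  -0-0  -00-  00--  1-0-
Unchecked terms (primes): --01, -0-0, -00-, 0-10, 00--, 1-0-, 11-1

NONE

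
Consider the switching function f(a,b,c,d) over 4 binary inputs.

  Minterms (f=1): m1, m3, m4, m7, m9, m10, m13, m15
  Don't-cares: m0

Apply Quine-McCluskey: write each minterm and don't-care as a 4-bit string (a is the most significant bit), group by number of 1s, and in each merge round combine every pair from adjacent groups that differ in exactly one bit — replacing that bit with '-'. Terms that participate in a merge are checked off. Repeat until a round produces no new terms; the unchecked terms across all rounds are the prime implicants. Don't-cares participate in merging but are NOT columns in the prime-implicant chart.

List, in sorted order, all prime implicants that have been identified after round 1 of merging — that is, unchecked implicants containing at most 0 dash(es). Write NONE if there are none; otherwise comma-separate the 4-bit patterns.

size-2^0 implicants → 0000(✓)  0001(✓)  0011(✓)  0100(✓)  0111(✓)  1001(✓)  1010  1101(✓)  1111(✓)
size-2^1 implicants → -001  -111  0-00  0-11  00-1  000-  1-01  11-1
Unchecked terms (primes): -001, -111, 0-00, 0-11, 00-1, 000-, 1-01, 1010, 11-1

1010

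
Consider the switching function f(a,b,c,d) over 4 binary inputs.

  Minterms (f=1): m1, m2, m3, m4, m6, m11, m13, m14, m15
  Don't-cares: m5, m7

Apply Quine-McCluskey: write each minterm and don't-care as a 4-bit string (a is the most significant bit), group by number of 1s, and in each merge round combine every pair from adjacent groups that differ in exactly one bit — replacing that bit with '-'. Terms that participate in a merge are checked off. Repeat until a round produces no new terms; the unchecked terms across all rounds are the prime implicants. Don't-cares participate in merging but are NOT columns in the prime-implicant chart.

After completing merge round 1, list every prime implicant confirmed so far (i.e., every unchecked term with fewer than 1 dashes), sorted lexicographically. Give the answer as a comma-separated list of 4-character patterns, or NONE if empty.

NONE

size-2^0 implicants → 0001(✓)  0010(✓)  0011(✓)  0100(✓)  0101(✓)  0110(✓)  0111(✓)  1011(✓)  1101(✓)  1110(✓)  1111(✓)
size-2^1 implicants → -011(✓)  -101(✓)  -110(✓)  -111(✓)  0-01(✓)  0-10(✓)  0-11(✓)  00-1(✓)  001-(✓)  01-0(✓)  01-1(✓)  010-(✓)  011-(✓)  1-11(✓)  11-1(✓)  111-(✓)
size-2^2 implicants → --11  -1-1  -11-  0--1  0-1-  01--
Unchecked terms (primes): --11, -1-1, -11-, 0--1, 0-1-, 01--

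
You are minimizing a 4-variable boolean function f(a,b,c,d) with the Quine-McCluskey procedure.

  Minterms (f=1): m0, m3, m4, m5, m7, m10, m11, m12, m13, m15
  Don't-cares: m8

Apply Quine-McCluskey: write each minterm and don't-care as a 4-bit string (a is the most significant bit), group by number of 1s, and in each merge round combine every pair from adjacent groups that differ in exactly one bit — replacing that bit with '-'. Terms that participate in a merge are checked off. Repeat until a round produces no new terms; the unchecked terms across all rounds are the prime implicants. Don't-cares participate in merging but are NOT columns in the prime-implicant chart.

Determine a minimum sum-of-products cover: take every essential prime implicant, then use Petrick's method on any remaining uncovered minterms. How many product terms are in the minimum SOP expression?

Round 0: 0000✓ 0011✓ 0100✓ 0101✓ 0111✓ 1000✓ 1010✓ 1011✓ 1100✓ 1101✓ 1111✓
Round 1: -000✓ -011✓ -100✓ -101✓ -111✓ 0-00✓ 0-11✓ 01-1✓ 010-✓ 1-00✓ 1-11✓ 10-0 101- 11-1✓ 110-✓
Round 2: --00 --11 -1-1 -10-
PIs = {--00, --11, -1-1, -10-, 10-0, 101-}
Coverage chart:
  m0: --00 ←essential
  m3: --11 ←essential
  m4: --00,-10-
  m5: -1-1,-10-
  m7: --11,-1-1
  m10: 10-0,101-
  m11: --11,101-
  m12: --00,-10-
  m13: -1-1,-10-
  m15: --11,-1-1
Essential: --00, --11
Petrick residual → -1-1, 10-0
Min cover (4 terms): c'd' + cd + bd + ab'd'

4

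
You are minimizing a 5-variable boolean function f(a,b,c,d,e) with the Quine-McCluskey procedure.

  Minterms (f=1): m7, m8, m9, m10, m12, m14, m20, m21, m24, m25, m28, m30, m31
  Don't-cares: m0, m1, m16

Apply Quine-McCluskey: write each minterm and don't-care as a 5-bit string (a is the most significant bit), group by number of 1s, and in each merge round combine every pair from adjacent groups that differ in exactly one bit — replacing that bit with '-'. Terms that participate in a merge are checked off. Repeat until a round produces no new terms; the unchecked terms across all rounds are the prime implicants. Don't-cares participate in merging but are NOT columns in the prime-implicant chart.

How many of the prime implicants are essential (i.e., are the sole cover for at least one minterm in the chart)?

5

size-2^0 implicants → 00000(✓)  00001(✓)  00111  01000(✓)  01001(✓)  01010(✓)  01100(✓)  01110(✓)  10000(✓)  10100(✓)  10101(✓)  11000(✓)  11001(✓)  11100(✓)  11110(✓)  11111(✓)
size-2^1 implicants → -0000(✓)  -1000(✓)  -1001(✓)  -1100(✓)  -1110(✓)  0-000(✓)  0-001(✓)  0000-(✓)  01-00(✓)  01-10(✓)  010-0(✓)  0100-(✓)  011-0(✓)  1-000(✓)  1-100(✓)  10-00(✓)  1010-  11-00(✓)  1100-(✓)  111-0(✓)  1111-
size-2^2 implicants → --000  -1-00  -100-  -11-0  0-00-  01--0  1--00
Unchecked terms (primes): --000, -1-00, -100-, -11-0, 0-00-, 00111, 01--0, 1--00, 1010-, 1111-
Minterm coverage:
  m7 ⊆ 00111 [E]
  m8 ⊆ --000,-1-00,-100-,0-00-,01--0
  m9 ⊆ -100-,0-00-
  m10 ⊆ 01--0 [E]
  m12 ⊆ -1-00,-11-0,01--0
  m14 ⊆ -11-0,01--0
  m20 ⊆ 1--00,1010-
  m21 ⊆ 1010- [E]
  m24 ⊆ --000,-1-00,-100-,1--00
  m25 ⊆ -100- [E]
  m28 ⊆ -1-00,-11-0,1--00
  m30 ⊆ -11-0,1111-
  m31 ⊆ 1111- [E]
E = {-100-, 00111, 01--0, 1010-, 1111-}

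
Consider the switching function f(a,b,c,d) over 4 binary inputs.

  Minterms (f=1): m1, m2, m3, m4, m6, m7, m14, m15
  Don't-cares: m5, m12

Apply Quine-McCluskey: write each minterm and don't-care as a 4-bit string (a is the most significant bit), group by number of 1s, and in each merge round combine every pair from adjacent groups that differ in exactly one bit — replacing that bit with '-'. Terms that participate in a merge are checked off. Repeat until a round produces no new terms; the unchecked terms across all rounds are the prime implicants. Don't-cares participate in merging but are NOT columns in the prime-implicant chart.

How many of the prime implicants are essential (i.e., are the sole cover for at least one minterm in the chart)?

3

size-2^0 implicants → 0001(✓)  0010(✓)  0011(✓)  0100(✓)  0101(✓)  0110(✓)  0111(✓)  1100(✓)  1110(✓)  1111(✓)
size-2^1 implicants → -100(✓)  -110(✓)  -111(✓)  0-01(✓)  0-10(✓)  0-11(✓)  00-1(✓)  001-(✓)  01-0(✓)  01-1(✓)  010-(✓)  011-(✓)  11-0(✓)  111-(✓)
size-2^2 implicants → -1-0  -11-  0--1  0-1-  01--
Unchecked terms (primes): -1-0, -11-, 0--1, 0-1-, 01--
Minterm coverage:
  m1 ⊆ 0--1 [E]
  m2 ⊆ 0-1- [E]
  m3 ⊆ 0--1,0-1-
  m4 ⊆ -1-0,01--
  m6 ⊆ -1-0,-11-,0-1-,01--
  m7 ⊆ -11-,0--1,0-1-,01--
  m14 ⊆ -1-0,-11-
  m15 ⊆ -11- [E]
E = {-11-, 0--1, 0-1-}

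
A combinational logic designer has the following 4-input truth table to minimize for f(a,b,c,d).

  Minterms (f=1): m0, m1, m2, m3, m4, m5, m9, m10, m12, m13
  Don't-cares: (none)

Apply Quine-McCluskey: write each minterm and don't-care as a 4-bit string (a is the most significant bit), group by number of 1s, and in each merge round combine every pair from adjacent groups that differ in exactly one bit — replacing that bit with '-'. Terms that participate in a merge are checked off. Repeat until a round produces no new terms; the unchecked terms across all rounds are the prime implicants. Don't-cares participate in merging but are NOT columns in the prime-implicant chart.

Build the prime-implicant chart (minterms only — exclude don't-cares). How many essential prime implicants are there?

Round 0: 0000✓ 0001✓ 0010✓ 0011✓ 0100✓ 0101✓ 1001✓ 1010✓ 1100✓ 1101✓
Round 1: -001✓ -010 -100✓ -101✓ 0-00✓ 0-01✓ 00-0✓ 00-1✓ 000-✓ 001-✓ 010-✓ 1-01✓ 110-✓
Round 2: --01 -10- 0-0- 00--
PIs = {--01, -010, -10-, 0-0-, 00--}
Coverage chart:
  m0: 0-0-,00--
  m1: --01,0-0-,00--
  m2: -010,00--
  m3: 00-- ←essential
  m4: -10-,0-0-
  m5: --01,-10-,0-0-
  m9: --01 ←essential
  m10: -010 ←essential
  m12: -10- ←essential
  m13: --01,-10-
Essential: --01, -010, -10-, 00--

4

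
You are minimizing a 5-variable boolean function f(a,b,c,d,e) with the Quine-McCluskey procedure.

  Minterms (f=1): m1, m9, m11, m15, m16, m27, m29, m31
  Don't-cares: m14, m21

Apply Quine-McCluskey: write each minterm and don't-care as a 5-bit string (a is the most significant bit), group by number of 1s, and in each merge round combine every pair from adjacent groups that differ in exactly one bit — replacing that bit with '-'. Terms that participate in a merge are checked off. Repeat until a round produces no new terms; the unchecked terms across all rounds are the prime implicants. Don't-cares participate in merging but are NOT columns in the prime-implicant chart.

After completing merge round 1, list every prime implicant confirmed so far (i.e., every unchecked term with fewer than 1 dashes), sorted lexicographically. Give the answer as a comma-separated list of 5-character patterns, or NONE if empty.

Round 0: 00001✓ 01001✓ 01011✓ 01110✓ 01111✓ 10000 10101✓ 11011✓ 11101✓ 11111✓
Round 1: -1011✓ -1111✓ 0-001 01-11✓ 010-1 0111- 1-101 11-11✓ 111-1
Round 2: -1-11
PIs = {-1-11, 0-001, 010-1, 0111-, 1-101, 10000, 111-1}

10000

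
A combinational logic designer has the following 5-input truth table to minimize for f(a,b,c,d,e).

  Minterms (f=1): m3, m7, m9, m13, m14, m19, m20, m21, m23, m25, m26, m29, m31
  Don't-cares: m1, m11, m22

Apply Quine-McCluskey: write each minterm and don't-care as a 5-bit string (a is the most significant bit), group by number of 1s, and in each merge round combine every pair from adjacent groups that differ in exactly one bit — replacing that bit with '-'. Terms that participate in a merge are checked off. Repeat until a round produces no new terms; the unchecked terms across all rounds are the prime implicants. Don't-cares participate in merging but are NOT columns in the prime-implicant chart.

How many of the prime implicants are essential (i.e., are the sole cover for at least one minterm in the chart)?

size-2^0 implicants → 00001(✓)  00011(✓)  00111(✓)  01001(✓)  01011(✓)  01101(✓)  01110  10011(✓)  10100(✓)  10101(✓)  10110(✓)  10111(✓)  11001(✓)  11010  11101(✓)  11111(✓)
size-2^1 implicants → -0011(✓)  -0111(✓)  -1001(✓)  -1101(✓)  0-001(✓)  0-011(✓)  00-11(✓)  000-1(✓)  01-01(✓)  010-1(✓)  1-101(✓)  1-111(✓)  10-11(✓)  101-0(✓)  101-1(✓)  1010-(✓)  1011-(✓)  11-01(✓)  111-1(✓)
size-2^2 implicants → -0-11  -1-01  0-0-1  1-1-1  101--
Unchecked terms (primes): -0-11, -1-01, 0-0-1, 01110, 1-1-1, 101--, 11010
Minterm coverage:
  m3 ⊆ -0-11,0-0-1
  m7 ⊆ -0-11 [E]
  m9 ⊆ -1-01,0-0-1
  m13 ⊆ -1-01 [E]
  m14 ⊆ 01110 [E]
  m19 ⊆ -0-11 [E]
  m20 ⊆ 101-- [E]
  m21 ⊆ 1-1-1,101--
  m23 ⊆ -0-11,1-1-1,101--
  m25 ⊆ -1-01 [E]
  m26 ⊆ 11010 [E]
  m29 ⊆ -1-01,1-1-1
  m31 ⊆ 1-1-1 [E]
E = {-0-11, -1-01, 01110, 1-1-1, 101--, 11010}

6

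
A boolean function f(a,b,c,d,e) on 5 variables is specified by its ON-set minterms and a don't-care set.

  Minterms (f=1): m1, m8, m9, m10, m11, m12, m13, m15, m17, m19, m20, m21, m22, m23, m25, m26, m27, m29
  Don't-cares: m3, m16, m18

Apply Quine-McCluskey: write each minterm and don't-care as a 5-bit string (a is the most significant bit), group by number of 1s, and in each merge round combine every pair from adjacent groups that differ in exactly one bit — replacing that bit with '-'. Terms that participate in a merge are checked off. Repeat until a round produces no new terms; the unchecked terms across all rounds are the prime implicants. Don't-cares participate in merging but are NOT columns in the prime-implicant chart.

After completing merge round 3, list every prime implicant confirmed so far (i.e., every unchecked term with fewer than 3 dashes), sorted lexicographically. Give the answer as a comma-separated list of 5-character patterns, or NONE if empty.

-1-01, -101-, 01--1, 01-0-, 010--, 1--01, 1-01-

Round 0: 00001✓ 00011✓ 01000✓ 01001✓ 01010✓ 01011✓ 01100✓ 01101✓ 01111✓ 10000✓ 10001✓ 10010✓ 10011✓ 10100✓ 10101✓ 10110✓ 10111✓ 11001✓ 11010✓ 11011✓ 11101✓
Round 1: -0001✓ -0011✓ -1001✓ -1010✓ -1011✓ -1101✓ 0-001✓ 0-011✓ 000-1✓ 01-00✓ 01-01✓ 01-11✓ 010-0✓ 010-1✓ 0100-✓ 0101-✓ 011-1✓ 0110-✓ 1-001✓ 1-010✓ 1-011✓ 1-101✓ 10-00✓ 10-01✓ 10-10✓ 10-11✓ 100-0✓ 100-1✓ 1000-✓ 1001-✓ 101-0✓ 101-1✓ 1010-✓ 1011-✓ 11-01✓ 110-1✓ 1101-✓
Round 2: --001✓ --011✓ -00-1✓ -1-01 -10-1✓ -101- 0-0-1✓ 01--1 01-0- 010-- 1--01 1-0-1✓ 1-01- 10--0✓ 10--1✓ 10-0-✓ 10-1-✓ 100--✓ 101--✓
Round 3: --0-1 10---
PIs = {--0-1, -1-01, -101-, 01--1, 01-0-, 010--, 1--01, 1-01-, 10---}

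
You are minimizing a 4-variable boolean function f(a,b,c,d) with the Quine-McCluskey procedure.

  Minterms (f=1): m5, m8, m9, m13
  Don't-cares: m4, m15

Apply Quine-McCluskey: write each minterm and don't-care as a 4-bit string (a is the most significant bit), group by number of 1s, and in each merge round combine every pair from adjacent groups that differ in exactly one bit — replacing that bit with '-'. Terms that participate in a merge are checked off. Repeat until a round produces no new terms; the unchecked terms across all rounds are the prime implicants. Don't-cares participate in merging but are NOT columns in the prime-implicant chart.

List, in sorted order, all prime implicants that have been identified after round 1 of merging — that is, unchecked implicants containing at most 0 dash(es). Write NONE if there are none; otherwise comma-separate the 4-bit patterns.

NONE

[col 0] 0100*, 0101*, 1000*, 1001*, 1101*, 1111*
[col 1] -101, 010-, 1-01, 100-, 11-1
Prime implicants: -101, 010-, 1-01, 100-, 11-1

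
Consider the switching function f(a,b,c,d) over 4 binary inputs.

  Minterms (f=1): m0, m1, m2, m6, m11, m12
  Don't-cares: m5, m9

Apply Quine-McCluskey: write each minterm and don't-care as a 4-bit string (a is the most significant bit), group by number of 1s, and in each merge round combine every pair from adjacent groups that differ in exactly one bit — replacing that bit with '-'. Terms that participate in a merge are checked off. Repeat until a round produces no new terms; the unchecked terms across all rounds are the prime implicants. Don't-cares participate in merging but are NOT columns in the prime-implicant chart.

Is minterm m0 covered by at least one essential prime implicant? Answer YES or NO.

NO

Round 0: 0000✓ 0001✓ 0010✓ 0101✓ 0110✓ 1001✓ 1011✓ 1100
Round 1: -001 0-01 0-10 00-0 000- 10-1
PIs = {-001, 0-01, 0-10, 00-0, 000-, 10-1, 1100}
Coverage chart:
  m0: 00-0,000-
  m1: -001,0-01,000-
  m2: 0-10,00-0
  m6: 0-10 ←essential
  m11: 10-1 ←essential
  m12: 1100 ←essential
Essential: 0-10, 10-1, 1100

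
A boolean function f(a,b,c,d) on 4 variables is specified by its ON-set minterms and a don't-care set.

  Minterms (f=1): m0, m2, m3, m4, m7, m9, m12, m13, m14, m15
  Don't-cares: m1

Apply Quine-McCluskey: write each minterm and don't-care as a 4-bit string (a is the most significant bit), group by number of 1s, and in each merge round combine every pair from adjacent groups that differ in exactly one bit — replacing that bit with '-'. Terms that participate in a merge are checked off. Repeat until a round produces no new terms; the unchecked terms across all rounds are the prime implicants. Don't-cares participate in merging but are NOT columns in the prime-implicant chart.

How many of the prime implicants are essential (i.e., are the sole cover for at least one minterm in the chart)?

2

Round 0: 0000✓ 0001✓ 0010✓ 0011✓ 0100✓ 0111✓ 1001✓ 1100✓ 1101✓ 1110✓ 1111✓
Round 1: -001 -100 -111 0-00 0-11 00-0✓ 00-1✓ 000-✓ 001-✓ 1-01 11-0✓ 11-1✓ 110-✓ 111-✓
Round 2: 00-- 11--
PIs = {-001, -100, -111, 0-00, 0-11, 00--, 1-01, 11--}
Coverage chart:
  m0: 0-00,00--
  m2: 00-- ←essential
  m3: 0-11,00--
  m4: -100,0-00
  m7: -111,0-11
  m9: -001,1-01
  m12: -100,11--
  m13: 1-01,11--
  m14: 11-- ←essential
  m15: -111,11--
Essential: 00--, 11--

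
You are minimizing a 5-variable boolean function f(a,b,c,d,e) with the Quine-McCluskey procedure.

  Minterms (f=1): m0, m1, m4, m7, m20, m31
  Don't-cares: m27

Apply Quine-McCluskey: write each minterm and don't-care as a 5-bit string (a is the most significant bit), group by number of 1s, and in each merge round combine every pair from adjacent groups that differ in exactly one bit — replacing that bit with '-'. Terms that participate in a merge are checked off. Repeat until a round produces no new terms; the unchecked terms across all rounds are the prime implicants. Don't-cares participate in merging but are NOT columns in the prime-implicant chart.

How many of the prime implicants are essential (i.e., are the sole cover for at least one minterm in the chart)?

Round 0: 00000✓ 00001✓ 00100✓ 00111 10100✓ 11011✓ 11111✓
Round 1: -0100 00-00 0000- 11-11
PIs = {-0100, 00-00, 0000-, 00111, 11-11}
Coverage chart:
  m0: 00-00,0000-
  m1: 0000- ←essential
  m4: -0100,00-00
  m7: 00111 ←essential
  m20: -0100 ←essential
  m31: 11-11 ←essential
Essential: -0100, 0000-, 00111, 11-11

4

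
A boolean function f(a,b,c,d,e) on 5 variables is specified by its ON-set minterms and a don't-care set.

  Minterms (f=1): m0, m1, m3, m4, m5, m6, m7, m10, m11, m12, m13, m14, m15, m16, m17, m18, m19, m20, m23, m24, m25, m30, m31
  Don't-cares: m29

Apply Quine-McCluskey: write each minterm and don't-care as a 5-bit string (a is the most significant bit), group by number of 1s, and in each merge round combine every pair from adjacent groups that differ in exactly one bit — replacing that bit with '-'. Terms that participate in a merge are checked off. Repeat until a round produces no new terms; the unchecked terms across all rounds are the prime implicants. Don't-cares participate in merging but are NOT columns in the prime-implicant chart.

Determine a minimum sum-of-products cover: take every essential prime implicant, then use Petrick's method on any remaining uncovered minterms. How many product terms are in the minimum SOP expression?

size-2^0 implicants → 00000(✓)  00001(✓)  00011(✓)  00100(✓)  00101(✓)  00110(✓)  00111(✓)  01010(✓)  01011(✓)  01100(✓)  01101(✓)  01110(✓)  01111(✓)  10000(✓)  10001(✓)  10010(✓)  10011(✓)  10100(✓)  10111(✓)  11000(✓)  11001(✓)  11101(✓)  11110(✓)  11111(✓)
size-2^1 implicants → -0000(✓)  -0001(✓)  -0011(✓)  -0100(✓)  -0111(✓)  -1101(✓)  -1110(✓)  -1111(✓)  0-011(✓)  0-100(✓)  0-101(✓)  0-110(✓)  0-111(✓)  00-00(✓)  00-01(✓)  00-11(✓)  000-1(✓)  0000-(✓)  001-0(✓)  001-1(✓)  0010-(✓)  0011-(✓)  01-10(✓)  01-11(✓)  0101-(✓)  011-0(✓)  011-1(✓)  0110-(✓)  0111-(✓)  1-000(✓)  1-001(✓)  1-111(✓)  10-00(✓)  10-11(✓)  100-0(✓)  100-1(✓)  1000-(✓)  1001-(✓)  11-01  1100-(✓)  111-1(✓)  1111-(✓)
size-2^2 implicants → --111  -0-00  -0-11  -00-1  -000-  -11-1  -111-  0--11  0-1-0(✓)  0-1-1(✓)  0-10-(✓)  0-11-(✓)  00--1  00-0-  001--(✓)  01-1-  011--(✓)  1-00-  100--
size-2^3 implicants → 0-1--
Unchecked terms (primes): --111, -0-00, -0-11, -00-1, -000-, -11-1, -111-, 0--11, 0-1--, 00--1, 00-0-, 01-1-, 1-00-, 100--, 11-01
Minterm coverage:
  m0 ⊆ -0-00,-000-,00-0-
  m1 ⊆ -00-1,-000-,00--1,00-0-
  m3 ⊆ -0-11,-00-1,0--11,00--1
  m4 ⊆ -0-00,0-1--,00-0-
  m5 ⊆ 0-1--,00--1,00-0-
  m6 ⊆ 0-1-- [E]
  m7 ⊆ --111,-0-11,0--11,0-1--,00--1
  m10 ⊆ 01-1- [E]
  m11 ⊆ 0--11,01-1-
  m12 ⊆ 0-1-- [E]
  m13 ⊆ -11-1,0-1--
  m14 ⊆ -111-,0-1--,01-1-
  m15 ⊆ --111,-11-1,-111-,0--11,0-1--,01-1-
  m16 ⊆ -0-00,-000-,1-00-,100--
  m17 ⊆ -00-1,-000-,1-00-,100--
  m18 ⊆ 100-- [E]
  m19 ⊆ -0-11,-00-1,100--
  m20 ⊆ -0-00 [E]
  m23 ⊆ --111,-0-11
  m24 ⊆ 1-00- [E]
  m25 ⊆ 1-00-,11-01
  m30 ⊆ -111- [E]
  m31 ⊆ --111,-11-1,-111-
E = {-0-00, -111-, 0-1--, 01-1-, 1-00-, 100--}
Petrick residual → --111, -00-1
Cover = cde + b'd'e' + b'c'e + bcd + a'c + a'bd + ac'd' + ab'c'  |cover|=8

8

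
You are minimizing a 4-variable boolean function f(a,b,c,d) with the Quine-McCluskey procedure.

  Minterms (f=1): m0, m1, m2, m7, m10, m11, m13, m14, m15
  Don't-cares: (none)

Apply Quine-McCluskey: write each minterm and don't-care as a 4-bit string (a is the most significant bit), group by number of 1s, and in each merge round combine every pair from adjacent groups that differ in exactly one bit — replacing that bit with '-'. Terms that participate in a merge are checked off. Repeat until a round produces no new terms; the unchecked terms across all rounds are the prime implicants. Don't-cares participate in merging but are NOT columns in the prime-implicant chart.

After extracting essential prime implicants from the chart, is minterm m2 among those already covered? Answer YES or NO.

NO

Round 0: 0000✓ 0001✓ 0010✓ 0111✓ 1010✓ 1011✓ 1101✓ 1110✓ 1111✓
Round 1: -010 -111 00-0 000- 1-10✓ 1-11✓ 101-✓ 11-1 111-✓
Round 2: 1-1-
PIs = {-010, -111, 00-0, 000-, 1-1-, 11-1}
Coverage chart:
  m0: 00-0,000-
  m1: 000- ←essential
  m2: -010,00-0
  m7: -111 ←essential
  m10: -010,1-1-
  m11: 1-1- ←essential
  m13: 11-1 ←essential
  m14: 1-1- ←essential
  m15: -111,1-1-,11-1
Essential: -111, 000-, 1-1-, 11-1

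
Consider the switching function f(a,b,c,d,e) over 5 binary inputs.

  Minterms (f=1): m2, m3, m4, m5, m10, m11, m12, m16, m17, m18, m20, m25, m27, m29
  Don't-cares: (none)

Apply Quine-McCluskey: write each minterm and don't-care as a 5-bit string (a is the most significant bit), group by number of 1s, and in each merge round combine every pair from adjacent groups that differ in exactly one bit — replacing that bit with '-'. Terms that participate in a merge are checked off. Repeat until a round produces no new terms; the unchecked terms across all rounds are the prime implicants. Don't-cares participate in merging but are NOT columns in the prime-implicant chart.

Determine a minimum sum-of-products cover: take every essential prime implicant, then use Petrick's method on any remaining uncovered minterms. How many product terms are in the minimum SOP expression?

8

[col 0] 00010*, 00011*, 00100*, 00101*, 01010*, 01011*, 01100*, 10000*, 10001*, 10010*, 10100*, 11001*, 11011*, 11101*
[col 1] -0010, -0100, -1011, 0-010*, 0-011*, 0-100, 0001-*, 0010-, 0101-*, 1-001, 10-00, 100-0, 1000-, 11-01, 110-1
[col 2] 0-01-
Prime implicants: -0010, -0100, -1011, 0-01-, 0-100, 0010-, 1-001, 10-00, 100-0, 1000-, 11-01, 110-1
PI chart (minterm → PIs covering it):
  2 | -0010,0-01-
  3 | 0-01-  (sole → essential)
  4 | -0100,0-100,0010-
  5 | 0010-  (sole → essential)
  10 | 0-01-  (sole → essential)
  11 | -1011,0-01-
  12 | 0-100  (sole → essential)
  16 | 10-00,100-0,1000-
  17 | 1-001,1000-
  18 | -0010,100-0
  20 | -0100,10-00
  25 | 1-001,11-01,110-1
  27 | -1011,110-1
  29 | 11-01  (sole → essential)
Essential prime implicants: 0-01-, 0-100, 0010-, 11-01
Petrick residual → -0010, -0100, -1011, 1000-
Minimum SOP uses 8 PIs: b'c'de' + b'cd'e' + bc'de + a'c'd + a'cd'e' + a'b'cd' + ab'c'd' + abd'e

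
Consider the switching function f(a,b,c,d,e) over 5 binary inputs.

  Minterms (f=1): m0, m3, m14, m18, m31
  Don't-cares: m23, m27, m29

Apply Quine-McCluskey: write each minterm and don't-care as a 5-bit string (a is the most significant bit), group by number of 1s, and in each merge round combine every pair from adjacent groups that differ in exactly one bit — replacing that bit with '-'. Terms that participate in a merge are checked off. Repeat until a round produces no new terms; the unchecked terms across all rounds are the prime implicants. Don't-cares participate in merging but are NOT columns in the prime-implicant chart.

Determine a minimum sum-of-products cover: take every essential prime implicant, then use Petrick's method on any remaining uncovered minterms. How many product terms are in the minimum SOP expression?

5

Round 0: 00000 00011 01110 10010 10111✓ 11011✓ 11101✓ 11111✓
Round 1: 1-111 11-11 111-1
PIs = {00000, 00011, 01110, 1-111, 10010, 11-11, 111-1}
Coverage chart:
  m0: 00000 ←essential
  m3: 00011 ←essential
  m14: 01110 ←essential
  m18: 10010 ←essential
  m31: 1-111,11-11,111-1
Essential: 00000, 00011, 01110, 10010
Petrick residual → 1-111
Min cover (5 terms): a'b'c'd'e' + a'b'c'de + a'bcde' + acde + ab'c'de'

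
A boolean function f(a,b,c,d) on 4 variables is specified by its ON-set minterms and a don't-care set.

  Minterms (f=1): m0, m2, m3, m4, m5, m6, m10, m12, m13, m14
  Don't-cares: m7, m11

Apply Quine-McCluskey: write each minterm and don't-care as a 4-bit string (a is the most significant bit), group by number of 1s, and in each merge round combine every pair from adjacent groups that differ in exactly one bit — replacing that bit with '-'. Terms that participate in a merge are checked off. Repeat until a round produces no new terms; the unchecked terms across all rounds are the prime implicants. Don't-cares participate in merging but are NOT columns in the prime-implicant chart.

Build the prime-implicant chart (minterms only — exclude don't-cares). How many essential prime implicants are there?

Round 0: 0000✓ 0010✓ 0011✓ 0100✓ 0101✓ 0110✓ 0111✓ 1010✓ 1011✓ 1100✓ 1101✓ 1110✓
Round 1: -010✓ -011✓ -100✓ -101✓ -110✓ 0-00✓ 0-10✓ 0-11✓ 00-0✓ 001-✓ 01-0✓ 01-1✓ 010-✓ 011-✓ 1-10✓ 101-✓ 11-0✓ 110-✓
Round 2: --10 -01- -1-0 -10- 0--0 0-1- 01--
PIs = {--10, -01-, -1-0, -10-, 0--0, 0-1-, 01--}
Coverage chart:
  m0: 0--0 ←essential
  m2: --10,-01-,0--0,0-1-
  m3: -01-,0-1-
  m4: -1-0,-10-,0--0,01--
  m5: -10-,01--
  m6: --10,-1-0,0--0,0-1-,01--
  m10: --10,-01-
  m12: -1-0,-10-
  m13: -10- ←essential
  m14: --10,-1-0
Essential: -10-, 0--0

2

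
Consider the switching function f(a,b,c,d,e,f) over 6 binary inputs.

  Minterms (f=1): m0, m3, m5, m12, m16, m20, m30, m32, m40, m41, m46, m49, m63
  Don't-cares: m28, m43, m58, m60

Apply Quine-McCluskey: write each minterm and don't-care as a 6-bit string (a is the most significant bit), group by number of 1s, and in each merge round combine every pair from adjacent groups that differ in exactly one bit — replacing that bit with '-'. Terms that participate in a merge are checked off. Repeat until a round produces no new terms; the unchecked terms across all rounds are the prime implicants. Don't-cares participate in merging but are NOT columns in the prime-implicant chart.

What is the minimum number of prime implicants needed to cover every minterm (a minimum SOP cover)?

[col 0] 000000*, 000011, 000101, 001100*, 010000*, 010100*, 011100*, 011110*, 100000*, 101000*, 101001*, 101011*, 101110, 110001, 111010, 111100*, 111111
[col 1] -00000, -11100, 0-0000, 0-1100, 01-100, 010-00, 0111-0, 10-000, 1010-1, 10100-
Prime implicants: -00000, -11100, 0-0000, 0-1100, 000011, 000101, 01-100, 010-00, 0111-0, 10-000, 1010-1, 10100-, 101110, 110001, 111010, 111111
PI chart (minterm → PIs covering it):
  0 | -00000,0-0000
  3 | 000011  (sole → essential)
  5 | 000101  (sole → essential)
  12 | 0-1100  (sole → essential)
  16 | 0-0000,010-00
  20 | 01-100,010-00
  30 | 0111-0  (sole → essential)
  32 | -00000,10-000
  40 | 10-000,10100-
  41 | 1010-1,10100-
  46 | 101110  (sole → essential)
  49 | 110001  (sole → essential)
  63 | 111111  (sole → essential)
Essential prime implicants: 0-1100, 000011, 000101, 0111-0, 101110, 110001, 111111
Petrick residual → -00000, 010-00, 10100-
Minimum SOP uses 10 PIs: b'c'd'e'f' + a'cde'f' + a'b'c'd'ef + a'b'c'de'f + a'bc'e'f' + a'bcdf' + ab'cd'e' + ab'cdef' + abc'd'e'f + abcdef

10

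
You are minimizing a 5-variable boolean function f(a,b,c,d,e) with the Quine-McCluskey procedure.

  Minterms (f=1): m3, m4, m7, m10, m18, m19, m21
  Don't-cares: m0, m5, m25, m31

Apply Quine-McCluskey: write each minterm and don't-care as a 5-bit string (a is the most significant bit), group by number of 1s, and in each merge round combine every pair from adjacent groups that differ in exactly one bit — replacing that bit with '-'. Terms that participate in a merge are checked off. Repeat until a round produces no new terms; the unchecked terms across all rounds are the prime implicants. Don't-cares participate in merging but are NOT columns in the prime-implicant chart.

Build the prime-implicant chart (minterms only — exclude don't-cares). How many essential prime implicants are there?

[col 0] 00000*, 00011*, 00100*, 00101*, 00111*, 01010, 10010*, 10011*, 10101*, 11001, 11111
[col 1] -0011, -0101, 00-00, 00-11, 001-1, 0010-, 1001-
Prime implicants: -0011, -0101, 00-00, 00-11, 001-1, 0010-, 01010, 1001-, 11001, 11111
PI chart (minterm → PIs covering it):
  3 | -0011,00-11
  4 | 00-00,0010-
  7 | 00-11,001-1
  10 | 01010  (sole → essential)
  18 | 1001-  (sole → essential)
  19 | -0011,1001-
  21 | -0101  (sole → essential)
Essential prime implicants: -0101, 01010, 1001-

3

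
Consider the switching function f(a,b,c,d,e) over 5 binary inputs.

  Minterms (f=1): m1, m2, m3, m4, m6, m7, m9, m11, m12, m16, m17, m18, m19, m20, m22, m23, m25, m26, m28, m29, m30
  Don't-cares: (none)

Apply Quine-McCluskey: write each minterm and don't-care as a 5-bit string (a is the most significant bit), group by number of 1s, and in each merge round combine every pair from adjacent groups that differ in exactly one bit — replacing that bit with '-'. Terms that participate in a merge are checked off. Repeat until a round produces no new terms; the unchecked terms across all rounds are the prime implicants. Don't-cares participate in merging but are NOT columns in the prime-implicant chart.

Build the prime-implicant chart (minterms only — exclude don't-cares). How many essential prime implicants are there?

[col 0] 00001*, 00010*, 00011*, 00100*, 00110*, 00111*, 01001*, 01011*, 01100*, 10000*, 10001*, 10010*, 10011*, 10100*, 10110*, 10111*, 11001*, 11010*, 11100*, 11101*, 11110*
[col 1] -0001*, -0010*, -0011*, -0100*, -0110*, -0111*, -1001*, -1100*, 0-001*, 0-011*, 0-100*, 00-10*, 00-11*, 000-1*, 0001-*, 001-0*, 0011-*, 010-1*, 1-001*, 1-010*, 1-100*, 1-110*, 10-00*, 10-10*, 10-11*, 100-0*, 100-1*, 1000-*, 1001-*, 101-0*, 1011-*, 11-01, 11-10*, 111-0*, 1110-
[col 2] --001, --100, -0-10*, -0-11*, -00-1, -001-*, -01-0, -011-*, 0-0-1, 00-1-*, 1--10, 1-1-0, 10--0, 10-1-*, 100--
[col 3] -0-1-
Prime implicants: --001, --100, -0-1-, -00-1, -01-0, 0-0-1, 1--10, 1-1-0, 10--0, 100--, 11-01, 1110-
PI chart (minterm → PIs covering it):
  1 | --001,-00-1,0-0-1
  2 | -0-1-  (sole → essential)
  3 | -0-1-,-00-1,0-0-1
  4 | --100,-01-0
  6 | -0-1-,-01-0
  7 | -0-1-  (sole → essential)
  9 | --001,0-0-1
  11 | 0-0-1  (sole → essential)
  12 | --100  (sole → essential)
  16 | 10--0,100--
  17 | --001,-00-1,100--
  18 | -0-1-,1--10,10--0,100--
  19 | -0-1-,-00-1,100--
  20 | --100,-01-0,1-1-0,10--0
  22 | -0-1-,-01-0,1--10,1-1-0,10--0
  23 | -0-1-  (sole → essential)
  25 | --001,11-01
  26 | 1--10  (sole → essential)
  28 | --100,1-1-0,1110-
  29 | 11-01,1110-
  30 | 1--10,1-1-0
Essential prime implicants: --100, -0-1-, 0-0-1, 1--10

4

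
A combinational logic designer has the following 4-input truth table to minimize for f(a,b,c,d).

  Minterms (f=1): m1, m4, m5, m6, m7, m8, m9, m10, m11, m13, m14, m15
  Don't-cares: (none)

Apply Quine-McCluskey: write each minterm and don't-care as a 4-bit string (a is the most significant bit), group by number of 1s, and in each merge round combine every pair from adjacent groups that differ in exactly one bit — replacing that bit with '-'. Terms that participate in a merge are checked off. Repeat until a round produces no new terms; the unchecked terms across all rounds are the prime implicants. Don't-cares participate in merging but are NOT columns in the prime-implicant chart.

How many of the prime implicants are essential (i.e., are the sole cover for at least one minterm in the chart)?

Round 0: 0001✓ 0100✓ 0101✓ 0110✓ 0111✓ 1000✓ 1001✓ 1010✓ 1011✓ 1101✓ 1110✓ 1111✓
Round 1: -001✓ -101✓ -110✓ -111✓ 0-01✓ 01-0✓ 01-1✓ 010-✓ 011-✓ 1-01✓ 1-10✓ 1-11✓ 10-0✓ 10-1✓ 100-✓ 101-✓ 11-1✓ 111-✓
Round 2: --01 -1-1 -11- 01-- 1--1 1-1- 10--
PIs = {--01, -1-1, -11-, 01--, 1--1, 1-1-, 10--}
Coverage chart:
  m1: --01 ←essential
  m4: 01-- ←essential
  m5: --01,-1-1,01--
  m6: -11-,01--
  m7: -1-1,-11-,01--
  m8: 10-- ←essential
  m9: --01,1--1,10--
  m10: 1-1-,10--
  m11: 1--1,1-1-,10--
  m13: --01,-1-1,1--1
  m14: -11-,1-1-
  m15: -1-1,-11-,1--1,1-1-
Essential: --01, 01--, 10--

3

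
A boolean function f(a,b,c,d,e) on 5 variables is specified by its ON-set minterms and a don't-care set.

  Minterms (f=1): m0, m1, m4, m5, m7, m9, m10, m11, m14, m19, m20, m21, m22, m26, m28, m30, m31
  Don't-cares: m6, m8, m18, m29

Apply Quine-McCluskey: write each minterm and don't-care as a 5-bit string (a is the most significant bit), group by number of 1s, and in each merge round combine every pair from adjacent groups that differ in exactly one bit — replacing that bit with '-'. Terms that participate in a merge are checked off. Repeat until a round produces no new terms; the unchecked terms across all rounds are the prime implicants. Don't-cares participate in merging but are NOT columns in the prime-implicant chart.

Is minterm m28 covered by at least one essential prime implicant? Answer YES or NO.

YES

Round 0: 00000✓ 00001✓ 00100✓ 00101✓ 00110✓ 00111✓ 01000✓ 01001✓ 01010✓ 01011✓ 01110✓ 10010✓ 10011✓ 10100✓ 10101✓ 10110✓ 11010✓ 11100✓ 11101✓ 11110✓ 11111✓
Round 1: -0100✓ -0101✓ -0110✓ -1010✓ -1110✓ 0-000✓ 0-001✓ 0-110✓ 00-00✓ 00-01✓ 0000-✓ 001-0✓ 001-1✓ 0010-✓ 0011-✓ 01-10✓ 010-0✓ 010-1✓ 0100-✓ 0101-✓ 1-010✓ 1-100✓ 1-101✓ 1-110✓ 10-10✓ 1001- 101-0✓ 1010-✓ 11-10✓ 111-0✓ 111-1✓ 1110-✓ 1111-✓
Round 2: --110 -01-0 -010- -1-10 0-00- 00-0- 001-- 010-- 1--10 1-1-0 1-10- 111--
PIs = {--110, -01-0, -010-, -1-10, 0-00-, 00-0-, 001--, 010--, 1--10, 1-1-0, 1-10-, 1001-, 111--}
Coverage chart:
  m0: 0-00-,00-0-
  m1: 0-00-,00-0-
  m4: -01-0,-010-,00-0-,001--
  m5: -010-,00-0-,001--
  m7: 001-- ←essential
  m9: 0-00-,010--
  m10: -1-10,010--
  m11: 010-- ←essential
  m14: --110,-1-10
  m19: 1001- ←essential
  m20: -01-0,-010-,1-1-0,1-10-
  m21: -010-,1-10-
  m22: --110,-01-0,1--10,1-1-0
  m26: -1-10,1--10
  m28: 1-1-0,1-10-,111--
  m30: --110,-1-10,1--10,1-1-0,111--
  m31: 111-- ←essential
Essential: 001--, 010--, 1001-, 111--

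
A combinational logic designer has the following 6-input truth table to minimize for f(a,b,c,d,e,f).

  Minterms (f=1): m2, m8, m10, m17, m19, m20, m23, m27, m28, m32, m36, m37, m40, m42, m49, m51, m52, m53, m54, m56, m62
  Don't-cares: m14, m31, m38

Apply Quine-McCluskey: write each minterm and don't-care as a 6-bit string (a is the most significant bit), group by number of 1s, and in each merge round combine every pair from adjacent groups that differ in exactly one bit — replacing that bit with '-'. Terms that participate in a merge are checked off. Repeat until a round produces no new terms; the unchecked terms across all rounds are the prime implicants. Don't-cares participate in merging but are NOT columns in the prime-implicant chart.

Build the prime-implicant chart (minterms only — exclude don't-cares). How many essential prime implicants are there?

[col 0] 000010*, 001000*, 001010*, 001110*, 010001*, 010011*, 010100*, 010111*, 011011*, 011100*, 011111*, 100000*, 100100*, 100101*, 100110*, 101000*, 101010*, 110001*, 110011*, 110100*, 110101*, 110110*, 111000*, 111110*
[col 1] -01000*, -01010*, -10001*, -10011*, -10100, 00-010, 001-10, 0010-0*, 01-011*, 01-100, 01-111*, 010-11*, 0100-1*, 011-11*, 1-0100*, 1-0101*, 1-0110*, 1-1000, 10-000, 100-00, 1001-0*, 10010-*, 1010-0*, 11-110, 110-01, 1100-1*, 1101-0*, 11010-*
[col 2] -010-0, -100-1, 01--11, 1-01-0, 1-010-
Prime implicants: -010-0, -100-1, -10100, 00-010, 001-10, 01--11, 01-100, 1-01-0, 1-010-, 1-1000, 10-000, 100-00, 11-110, 110-01
PI chart (minterm → PIs covering it):
  2 | 00-010  (sole → essential)
  8 | -010-0  (sole → essential)
  10 | -010-0,00-010,001-10
  17 | -100-1  (sole → essential)
  19 | -100-1,01--11
  20 | -10100,01-100
  23 | 01--11  (sole → essential)
  27 | 01--11  (sole → essential)
  28 | 01-100  (sole → essential)
  32 | 10-000,100-00
  36 | 1-01-0,1-010-,100-00
  37 | 1-010-  (sole → essential)
  40 | -010-0,1-1000,10-000
  42 | -010-0  (sole → essential)
  49 | -100-1,110-01
  51 | -100-1  (sole → essential)
  52 | -10100,1-01-0,1-010-
  53 | 1-010-,110-01
  54 | 1-01-0,11-110
  56 | 1-1000  (sole → essential)
  62 | 11-110  (sole → essential)
Essential prime implicants: -010-0, -100-1, 00-010, 01--11, 01-100, 1-010-, 1-1000, 11-110

8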